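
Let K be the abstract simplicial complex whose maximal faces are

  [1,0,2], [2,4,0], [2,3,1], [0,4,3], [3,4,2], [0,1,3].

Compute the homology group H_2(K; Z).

H_2 = Z.

Take the total order 0 < 1 < 2 < 3 < 4 on the vertex set. Then K (dimension 2) consists of the simplices:

  0-simplices (5): [0], [1], [2], [3], [4]
  1-simplices (9): [0,1], [0,2], [0,3], [0,4], [1,2], [1,3], [2,3], [2,4], [3,4]
  2-simplices (6): [0,1,2], [0,1,3], [0,2,4], [0,3,4], [1,2,3], [2,3,4]

giving chain groups C_0 ≅ Z^5, C_1 ≅ Z^9, C_2 ≅ Z^6.

∂_1: C_1 → C_0 maps an edge to its endpoints' difference, ∂[p,q] = q − p. For instance
  ∂[1,2] = [2] − [1].
The resulting 5×9 matrix has rank 4, and its Smith normal form has invariant factors (1,1,1,1).

Boundary ∂_2: C_2 → C_1 maps a triangle to the signed sum of its edges. For instance
  ∂[2,3,4] = [3,4] − [2,4] + [2,3],
  ∂[0,1,3] = [1,3] − [0,3] + [0,1].
This gives a 9×6 integer matrix of rank 5; reducing to Smith normal form yields diagonal entries (1,1,1,1,1).

Now H_k = ker ∂_k / im ∂_{k+1}, so:

  H_2: rank ker ∂_2 − rank ∂_3 = (6 − 5) − 0 = 1, and there is no ∂_3, so H_2 ≅ Z.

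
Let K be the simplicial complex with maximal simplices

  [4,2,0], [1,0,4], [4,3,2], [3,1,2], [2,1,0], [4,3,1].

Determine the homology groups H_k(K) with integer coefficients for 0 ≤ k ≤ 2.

H_0 = Z,  H_1 = 0,  H_2 = Z.

We work with the vertex ordering 0 < 1 < 2 < 3 < 4. The simplices of K, each written with vertices in increasing order, are:

  0-simplices (5): [0], [1], [2], [3], [4]
  1-simplices (9): [0,1], [0,2], [0,4], [1,2], [1,3], [1,4], [2,3], [2,4], [3,4]
  2-simplices (6): [0,1,2], [0,1,4], [0,2,4], [1,2,3], [1,3,4], [2,3,4]

giving chain groups C_0 ≅ Z^5, C_1 ≅ Z^9, C_2 ≅ Z^6.

∂_1: C_1 → C_0 is given by ∂[p,q] = [q] − [p].
The 5×9 boundary matrix has rank 4 and Smith normal form diag(1,1,1,1).

The boundary map ∂_2: C_2 → C_1 sends each 2-simplex [p,q,r] to [q,r] − [p,r] + [p,q]. For instance
  ∂[0,1,4] = [1,4] − [0,4] + [0,1],
  ∂[0,1,2] = [1,2] − [0,2] + [0,1].
As a 9×6 matrix over Z this has rank 5, with invariant factors (1,1,1,1,1).

Computing H_k = (kernel of ∂_k) / (image of ∂_{k+1}):

  H_0: rank C_0 − rank ∂_1 = 5 − 4 = 1, and the invariant factors of ∂_1 are all 1, so H_0 ≅ Z.
  H_1: rank ker ∂_1 − rank ∂_2 = (9 − 4) − 5 = 0, and the invariant factors of ∂_2 are all 1, so H_1 ≅ 0.
  H_2: rank ker ∂_2 − rank ∂_3 = (6 − 5) − 0 = 1, and there is no ∂_3, so H_2 ≅ Z.

As a check, the Euler characteristic is 5 − 9 + 6 = 2, which agrees with 1 − 0 + 1 = 2.
(K is a triangulation of the 2-sphere S^2.)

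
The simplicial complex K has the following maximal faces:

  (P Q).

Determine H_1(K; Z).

Take the total order P < Q on the vertex set. Then K (dimension 1) consists of the simplices:

  0-simplices (2): P, Q
  1-simplices (1): PQ

giving chain groups C_0 ≅ Z^2, C_1 ≅ Z^1.

∂_1: C_1 → C_0 maps an edge to its endpoints' difference, ∂[p,q] = q − p. For instance
  ∂PQ = Q − P.
As a 2×1 matrix over Z this has rank 1, with invariant factors (1).

From H_k ≅ ker(∂_k) / im(∂_{k+1}) we obtain:

  H_1: rank ker ∂_1 − rank ∂_2 = (1 − 1) − 0 = 0, and there is no ∂_2, so H_1 = 0.

H_1 ≅ 0.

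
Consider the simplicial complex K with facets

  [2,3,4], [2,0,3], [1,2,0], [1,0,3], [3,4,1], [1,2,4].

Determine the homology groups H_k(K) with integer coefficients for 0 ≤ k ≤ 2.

Order the vertices as 0 < 1 < 2 < 3 < 4. Listing each simplex with vertices in this order, K has dimension 2 with simplices:

  0-simplices (5): [0], [1], [2], [3], [4]
  1-simplices (9): [0,1], [0,2], [0,3], [1,2], [1,3], [1,4], [2,3], [2,4], [3,4]
  2-simplices (6): [0,1,2], [0,1,3], [0,2,3], [1,2,4], [1,3,4], [2,3,4]

giving chain groups C_0 ≅ Z^5, C_1 ≅ Z^9, C_2 ≅ Z^6.

Boundary ∂_1: C_1 → C_0 sends each edge [p,q] (with p < q) to q − p.
The resulting 5×9 matrix has rank 4, and its Smith normal form has invariant factors (1,1,1,1).

∂_2: C_2 → C_1 sends each 2-simplex [p,q,r] to [q,r] − [p,r] + [p,q]. For instance
  ∂[0,2,3] = [2,3] − [0,3] + [0,2],
  ∂[1,2,4] = [2,4] − [1,4] + [1,2].
This gives a 9×6 integer matrix of rank 5; reducing to Smith normal form yields diagonal entries (1,1,1,1,1).

Now H_k = ker ∂_k / im ∂_{k+1}, so:

  H_0: rank C_0 − rank ∂_1 = 5 − 4 = 1, and the invariant factors of ∂_1 are all 1, so H_0 ≅ Z.
  H_1: rank ker ∂_1 − rank ∂_2 = (9 − 4) − 5 = 0, and the invariant factors of ∂_2 are all 1, so H_1 ≅ 0.
  H_2: rank ker ∂_2 − rank ∂_3 = (6 − 5) − 0 = 1, and there is no ∂_3, so H_2 ≅ Z.

H_0 ≅ Z,  H_1 = 0,  H_2 ≅ Z.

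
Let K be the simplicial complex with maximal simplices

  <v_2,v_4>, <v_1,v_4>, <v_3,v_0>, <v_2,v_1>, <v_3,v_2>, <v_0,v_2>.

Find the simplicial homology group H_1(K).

Take the total order v_0 < v_1 < v_2 < v_3 < v_4 on the vertex set. Then K (dimension 1) consists of the simplices:

  0-simplices (5): [v_0], [v_1], [v_2], [v_3], [v_4]
  1-simplices (6): [v_0,v_2], [v_0,v_3], [v_1,v_2], [v_1,v_4], [v_2,v_3], [v_2,v_4]

so the chain groups are C_0 ≅ Z^5, C_1 ≅ Z^6.

∂_1: C_1 → C_0 is given by ∂[p,q] = [q] − [p]. For instance
  ∂[v_2,v_3] = [v_3] − [v_2].
The 5×6 boundary matrix has rank 4 and Smith normal form diag(1,1,1,1).

Computing H_k = (kernel of ∂_k) / (image of ∂_{k+1}):

  H_1: rank ker ∂_1 − rank ∂_2 = (6 − 4) − 0 = 2, and there is no ∂_2, so H_1 ≅ Z^2.

(K is a triangulation of a wedge of 2 circles.)

H_1 ≅ Z^2.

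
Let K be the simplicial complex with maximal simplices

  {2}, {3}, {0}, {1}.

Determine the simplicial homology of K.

H_0 = Z^4.

Order the vertices as 0 < 1 < 2 < 3. Listing each simplex with vertices in this order, K has dimension 0 with simplices:

  0-simplices (4): [0], [1], [2], [3]

Hence C_0 ≅ Z^4.

Computing H_k = (kernel of ∂_k) / (image of ∂_{k+1}):

  H_0: rank C_0 − rank ∂_1 = 4 − 0 = 4, and there is no ∂_1, so H_0 = Z^4.

(K is a triangulation of a set of 4 points.)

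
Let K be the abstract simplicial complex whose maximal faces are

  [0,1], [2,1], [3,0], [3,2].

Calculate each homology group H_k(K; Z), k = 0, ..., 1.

We work with the vertex ordering 0 < 1 < 2 < 3. The simplices of K, each written with vertices in increasing order, are:

  0-simplices (4): [0], [1], [2], [3]
  1-simplices (4): [0,1], [0,3], [1,2], [2,3]

giving chain groups C_0 ≅ Z^4, C_1 ≅ Z^4.

Boundary ∂_1: C_1 → C_0 is given by ∂[p,q] = [q] − [p]. For instance
  ∂[0,3] = [3] − [0].
As a 4×4 matrix over Z this has rank 3, with invariant factors (1,1,1).

From H_k ≅ ker(∂_k) / im(∂_{k+1}) we obtain:

  H_0: rank C_0 − rank ∂_1 = 4 − 3 = 1, and the invariant factors of ∂_1 are all 1, so H_0 ≅ Z.
  H_1: rank ker ∂_1 − rank ∂_2 = (4 − 3) − 0 = 1, and there is no ∂_2, so H_1 ≅ Z.

H_0 ≅ Z,  H_1 ≅ Z.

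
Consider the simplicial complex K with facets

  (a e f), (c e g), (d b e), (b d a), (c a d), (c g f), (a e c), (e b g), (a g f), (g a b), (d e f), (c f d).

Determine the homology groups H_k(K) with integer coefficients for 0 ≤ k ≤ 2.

H_0 = Z,  H_1 = Z_2,  H_2 = 0.

We work with the vertex ordering a < b < c < d < e < f < g. The simplices of K, each written with vertices in increasing order, are:

  0-simplices (7): a, b, c, d, e, f, g
  1-simplices (18): ab, ac, ad, ae, af, ag, bd, be, bg, cd, ce, cf, cg, de, df, ef, eg, fg
  2-simplices (12): abd, abg, acd, ace, aef, afg, bde, beg, cdf, ceg, cfg, def

giving chain groups C_0 ≅ Z^7, C_1 ≅ Z^18, C_2 ≅ Z^12.

The boundary map ∂_1: C_1 → C_0 maps an edge to its endpoints' difference, ∂[p,q] = q − p. For instance
  ∂cf = f − c.
As a 7×18 matrix over Z this has rank 6, with invariant factors (1,1,1,1,1,1).

Boundary ∂_2: C_2 → C_1 acts by ∂[p,q,r] = [q,r] − [p,r] + [p,q]. For instance
  ∂beg = eg − bg + be,
  ∂bde = de − be + bd.
The 18×12 boundary matrix has rank 12 and Smith normal form diag(1,1,1,1,1,1,1,1,1,1,1,2).

Reading off H_k = ker ∂_k / im ∂_{k+1}:

  H_0: rank C_0 − rank ∂_1 = 7 − 6 = 1, and the invariant factors of ∂_1 are all 1, so H_0 ≅ Z.
  H_1: rank ker ∂_1 − rank ∂_2 = (18 − 6) − 12 = 0, and ∂_2 has invariant factor 2 > 1, so H_1 ≅ Z_2.
  H_2: rank ker ∂_2 − rank ∂_3 = (12 − 12) − 0 = 0, and there is no ∂_3, so H_2 ≅ 0.

As a check, the Euler characteristic is 7 − 18 + 12 = 1, which agrees with 1 − 0 + 0 = 1.
(K is a triangulation of the real projective plane RP^2.)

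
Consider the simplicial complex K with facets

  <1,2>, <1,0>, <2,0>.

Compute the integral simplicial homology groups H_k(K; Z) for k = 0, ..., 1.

K has 3 vertices, 3 edges.
rank ∂_0 = 0, rank ∂_1 = 2 ⇒ b_0 = 3 − 0 − 2 = 1; all invariant factors of ∂_1 are 1 so no torsion. So H_0 = Z.
rank ∂_1 = 2, rank ∂_2 = 0 ⇒ b_1 = 3 − 2 − 0 = 1. So H_1 = Z.

H_0 ≅ Z,  H_1 ≅ Z.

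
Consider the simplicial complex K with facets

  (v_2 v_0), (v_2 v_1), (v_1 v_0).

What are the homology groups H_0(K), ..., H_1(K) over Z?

Take the total order v_0 < v_1 < v_2 on the vertex set. Then K (dimension 1) consists of the simplices:

  0-simplices (3): [v_0], [v_1], [v_2]
  1-simplices (3): [v_0,v_1], [v_0,v_2], [v_1,v_2]

Hence C_0 ≅ Z^3, C_1 ≅ Z^3.

The boundary map ∂_1: C_1 → C_0 is given by ∂[p,q] = [q] − [p]. For instance
  ∂[v_0,v_1] = [v_1] − [v_0].
The resulting 3×3 matrix has rank 2, and its Smith normal form has invariant factors (1,1).

From H_k ≅ ker(∂_k) / im(∂_{k+1}) we obtain:

  H_0: rank C_0 − rank ∂_1 = 3 − 2 = 1, and the invariant factors of ∂_1 are all 1, so H_0 ≅ Z.
  H_1: rank ker ∂_1 − rank ∂_2 = (3 − 2) − 0 = 1, and there is no ∂_2, so H_1 ≅ Z.

H_0 = Z,  H_1 = Z.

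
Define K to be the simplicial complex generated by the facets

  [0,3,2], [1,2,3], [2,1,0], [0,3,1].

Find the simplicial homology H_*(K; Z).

H_0 ≅ Z,  H_1 = 0,  H_2 ≅ Z.

Take the total order 0 < 1 < 2 < 3 on the vertex set. Then K (dimension 2) consists of the simplices:

  0-simplices (4): [0], [1], [2], [3]
  1-simplices (6): [0,1], [0,2], [0,3], [1,2], [1,3], [2,3]
  2-simplices (4): [0,1,2], [0,1,3], [0,2,3], [1,2,3]

so the chain groups are C_0 ≅ Z^4, C_1 ≅ Z^6, C_2 ≅ Z^4.

The boundary map ∂_1: C_1 → C_0 maps an edge to its endpoints' difference, ∂[p,q] = q − p. For instance
  ∂[1,2] = [2] − [1].
The resulting 4×6 matrix has rank 3, and its Smith normal form has invariant factors (1,1,1).

∂_2: C_2 → C_1 acts by ∂[p,q,r] = [q,r] − [p,r] + [p,q]. For instance
  ∂[0,1,2] = [1,2] − [0,2] + [0,1],
  ∂[0,1,3] = [1,3] − [0,3] + [0,1].
The 6×4 boundary matrix has rank 3 and Smith normal form diag(1,1,1).

From H_k ≅ ker(∂_k) / im(∂_{k+1}) we obtain:

  H_0: rank C_0 − rank ∂_1 = 4 − 3 = 1, and the invariant factors of ∂_1 are all 1, so H_0 ≅ Z.
  H_1: rank ker ∂_1 − rank ∂_2 = (6 − 3) − 3 = 0, and the invariant factors of ∂_2 are all 1, so H_1 ≅ 0.
  H_2: rank ker ∂_2 − rank ∂_3 = (4 − 3) − 0 = 1, and there is no ∂_3, so H_2 ≅ Z.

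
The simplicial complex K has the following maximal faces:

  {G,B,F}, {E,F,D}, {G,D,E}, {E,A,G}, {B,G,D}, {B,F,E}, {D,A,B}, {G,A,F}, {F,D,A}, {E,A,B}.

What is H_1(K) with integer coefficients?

We work with the vertex ordering A < B < D < E < F < G. The simplices of K, each written with vertices in increasing order, are:

  0-simplices (6): A, B, D, E, F, G
  1-simplices (15): AB, AD, AE, AF, AG, BD, BE, BF, BG, DE, DF, DG, EF, EG, FG
  2-simplices (10): ABD, ABE, ADF, AEG, AFG, BDG, BEF, BFG, DEF, DEG

Hence C_0 ≅ Z^6, C_1 ≅ Z^15, C_2 ≅ Z^10.

∂_1: C_1 → C_0 maps an edge to its endpoints' difference, ∂[p,q] = q − p. For instance
  ∂DG = G − D.
The resulting 6×15 matrix has rank 5, and its Smith normal form has invariant factors (1,1,1,1,1).

Boundary ∂_2: C_2 → C_1 maps a triangle to the signed sum of its edges. For instance
  ∂ABE = BE − AE + AB,
  ∂BFG = FG − BG + BF.
This gives a 15×10 integer matrix of rank 10; reducing to Smith normal form yields diagonal entries (1,1,1,1,1,1,1,1,1,2).

From H_k ≅ ker(∂_k) / im(∂_{k+1}) we obtain:

  H_1: rank ker ∂_1 − rank ∂_2 = (15 − 5) − 10 = 0, and ∂_2 has invariant factor 2 > 1, so H_1 = Z/2.

(K is a triangulation of the real projective plane RP^2.)

H_1 = Z/2.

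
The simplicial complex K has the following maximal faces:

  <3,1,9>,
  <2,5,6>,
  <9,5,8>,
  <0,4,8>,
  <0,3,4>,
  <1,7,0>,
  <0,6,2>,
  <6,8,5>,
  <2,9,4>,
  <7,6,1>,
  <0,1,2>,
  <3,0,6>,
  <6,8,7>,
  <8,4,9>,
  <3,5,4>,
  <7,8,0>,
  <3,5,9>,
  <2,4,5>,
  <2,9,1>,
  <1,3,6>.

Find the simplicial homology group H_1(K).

H_1 = Z ⊕ Z_2.

Take the total order 0 < 1 < 2 < 3 < 4 < 5 < 6 < 7 < 8 < 9 on the vertex set. Then K (dimension 2) consists of the simplices:

  0-simplices (10): [0], [1], [2], [3], [4], [5], [6], [7], [8], [9]
  1-simplices (30): (30 of them)
  2-simplices (20): (20 of them)

giving chain groups C_0 ≅ Z^10, C_1 ≅ Z^30, C_2 ≅ Z^20.

Boundary ∂_1: C_1 → C_0 is given by ∂[p,q] = [q] − [p]. For instance
  ∂[5,8] = [8] − [5].
The 10×30 boundary matrix has rank 9 and Smith normal form diag(1,1,1,1,1,1,1,1,1).

The boundary map ∂_2: C_2 → C_1 acts by ∂[p,q,r] = [q,r] − [p,r] + [p,q]. For instance
  ∂[0,2,6] = [2,6] − [0,6] + [0,2],
  ∂[5,6,8] = [6,8] − [5,8] + [5,6].
This gives a 30×20 integer matrix of rank 20; reducing to Smith normal form yields diagonal entries (1,1,1,1,1,1,1,1,1,1,1,1,1,1,1,1,1,1,1,2).

Now H_k = ker ∂_k / im ∂_{k+1}, so:

  H_1: rank ker ∂_1 − rank ∂_2 = (30 − 9) − 20 = 1, and ∂_2 has invariant factor 2 > 1, so H_1 = Z ⊕ Z_2.

(K is a triangulation of the Klein bottle.)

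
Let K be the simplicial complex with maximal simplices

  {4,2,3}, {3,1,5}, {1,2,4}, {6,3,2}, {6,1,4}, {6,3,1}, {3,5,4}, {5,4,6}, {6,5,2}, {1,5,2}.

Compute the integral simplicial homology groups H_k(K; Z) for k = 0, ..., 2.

We work with the vertex ordering 1 < 2 < 3 < 4 < 5 < 6. The simplices of K, each written with vertices in increasing order, are:

  0-simplices (6): [1], [2], [3], [4], [5], [6]
  1-simplices (15): [1,2], [1,3], [1,4], [1,5], [1,6], [2,3], [2,4], [2,5], [2,6], [3,4], [3,5], [3,6], [4,5], [4,6], [5,6]
  2-simplices (10): [1,2,4], [1,2,5], [1,3,5], [1,3,6], [1,4,6], [2,3,4], [2,3,6], [2,5,6], [3,4,5], [4,5,6]

so the chain groups are C_0 ≅ Z^6, C_1 ≅ Z^15, C_2 ≅ Z^10.

Boundary ∂_1: C_1 → C_0 is given by ∂[p,q] = [q] − [p]. For instance
  ∂[2,5] = [5] − [2].
The resulting 6×15 matrix has rank 5, and its Smith normal form has invariant factors (1,1,1,1,1).

The boundary map ∂_2: C_2 → C_1 sends each 2-simplex [p,q,r] to [q,r] − [p,r] + [p,q]. For instance
  ∂[2,3,4] = [3,4] − [2,4] + [2,3],
  ∂[1,3,6] = [3,6] − [1,6] + [1,3].
This gives a 15×10 integer matrix of rank 10; reducing to Smith normal form yields diagonal entries (1,1,1,1,1,1,1,1,1,2).

Reading off H_k = ker ∂_k / im ∂_{k+1}:

  H_0: rank C_0 − rank ∂_1 = 6 − 5 = 1, and the invariant factors of ∂_1 are all 1, so H_0 = Z.
  H_1: rank ker ∂_1 − rank ∂_2 = (15 − 5) − 10 = 0, and ∂_2 has invariant factor 2 > 1, so H_1 = Z/2.
  H_2: rank ker ∂_2 − rank ∂_3 = (10 − 10) − 0 = 0, and there is no ∂_3, so H_2 = 0.

As a check, the Euler characteristic is 6 − 15 + 10 = 1, which agrees with 1 − 0 + 0 = 1.

H_0 = Z,  H_1 = Z/2,  H_2 = 0.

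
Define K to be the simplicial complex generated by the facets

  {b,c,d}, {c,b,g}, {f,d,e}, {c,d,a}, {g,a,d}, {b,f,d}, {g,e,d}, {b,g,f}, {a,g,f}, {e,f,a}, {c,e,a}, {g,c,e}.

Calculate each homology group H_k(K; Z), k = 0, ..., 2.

H_0 = Z,  H_1 = Z_2,  H_2 = 0.

Take the total order a < b < c < d < e < f < g on the vertex set. Then K (dimension 2) consists of the simplices:

  0-simplices (7): a, b, c, d, e, f, g
  1-simplices (18): ac, ad, ae, af, ag, bc, bd, bf, bg, cd, ce, cg, de, df, dg, ef, eg, fg
  2-simplices (12): acd, ace, adg, aef, afg, bcd, bcg, bdf, bfg, ceg, def, deg

Hence C_0 ≅ Z^7, C_1 ≅ Z^18, C_2 ≅ Z^12.

∂_1: C_1 → C_0 maps an edge to its endpoints' difference, ∂[p,q] = q − p.
The resulting 7×18 matrix has rank 6, and its Smith normal form has invariant factors (1,1,1,1,1,1).

∂_2: C_2 → C_1 acts by ∂[p,q,r] = [q,r] − [p,r] + [p,q]. For instance
  ∂deg = eg − dg + de,
  ∂bcd = cd − bd + bc.
This gives a 18×12 integer matrix of rank 12; reducing to Smith normal form yields diagonal entries (1,1,1,1,1,1,1,1,1,1,1,2).

Now H_k = ker ∂_k / im ∂_{k+1}, so:

  H_0: rank C_0 − rank ∂_1 = 7 − 6 = 1, and the invariant factors of ∂_1 are all 1, so H_0 = Z.
  H_1: rank ker ∂_1 − rank ∂_2 = (18 − 6) − 12 = 0, and ∂_2 has invariant factor 2 > 1, so H_1 = Z_2.
  H_2: rank ker ∂_2 − rank ∂_3 = (12 − 12) − 0 = 0, and there is no ∂_3, so H_2 = 0.

As a check, the Euler characteristic is 7 − 18 + 12 = 1, which agrees with 1 − 0 + 0 = 1.
(K is a triangulation of the real projective plane RP^2.)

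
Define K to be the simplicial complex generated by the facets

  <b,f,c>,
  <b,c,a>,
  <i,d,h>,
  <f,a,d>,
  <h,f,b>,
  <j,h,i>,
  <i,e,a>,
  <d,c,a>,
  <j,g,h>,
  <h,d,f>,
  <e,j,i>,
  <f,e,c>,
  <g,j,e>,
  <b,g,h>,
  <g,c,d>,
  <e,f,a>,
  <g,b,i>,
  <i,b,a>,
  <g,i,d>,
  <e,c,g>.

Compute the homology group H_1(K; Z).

Fix the vertex order a < b < c < d < e < f < g < h < i < j and write every simplex with vertices in increasing order. Then dim K = 2 and the simplices of K are:

  0-simplices (10): a, b, c, d, e, f, g, h, i, j
  1-simplices (30): ab, ac, ad, ae, af, ai, bc, bf, bg, bh, bi, cd, ce, cf, cg, df, dg, dh, di, ef, eg, ei, ej, fh, gh, gi, gj, hi, hj, ij
  2-simplices (20): abc, abi, acd, adf, aef, aei, bcf, bfh, bgh, bgi, cdg, cef, ceg, dfh, dgi, dhi, egj, eij, ghj, hij

Hence C_0 ≅ Z^10, C_1 ≅ Z^30, C_2 ≅ Z^20.

∂_1: C_1 → C_0 maps an edge to its endpoints' difference, ∂[p,q] = q − p.
The resulting 10×30 matrix has rank 9, and its Smith normal form has invariant factors (1,1,1,1,1,1,1,1,1).

The boundary map ∂_2: C_2 → C_1 acts by ∂[p,q,r] = [q,r] − [p,r] + [p,q]. For instance
  ∂dfh = fh − dh + df,
  ∂aef = ef − af + ae.
This gives a 30×20 integer matrix of rank 20; reducing to Smith normal form yields diagonal entries (1,1,1,1,1,1,1,1,1,1,1,1,1,1,1,1,1,1,1,2).

Computing H_k = (kernel of ∂_k) / (image of ∂_{k+1}):

  H_1: rank ker ∂_1 − rank ∂_2 = (30 − 9) − 20 = 1, and ∂_2 has invariant factor 2 > 1, so H_1 ≅ Z ⊕ Z/2Z.

H_1 ≅ Z ⊕ Z/2Z.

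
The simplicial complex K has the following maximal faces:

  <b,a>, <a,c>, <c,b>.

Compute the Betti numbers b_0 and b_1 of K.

b_0 = 1, b_1 = 1.

Fix the vertex order a < b < c and write every simplex with vertices in increasing order. Then dim K = 1 and the simplices of K are:

  0-simplices (3): a, b, c
  1-simplices (3): ab, ac, bc

Hence C_0 ≅ Z^3, C_1 ≅ Z^3.

Boundary ∂_1: C_1 → C_0 sends each edge [p,q] (with p < q) to q − p. For instance
  ∂ac = c − a.
The 3×3 boundary matrix has rank 2 and Smith normal form diag(1,1).

From H_k ≅ ker(∂_k) / im(∂_{k+1}) we obtain:

  H_0: rank C_0 − rank ∂_1 = 3 − 2 = 1, and the invariant factors of ∂_1 are all 1, so H_0 = Z.
  H_1: rank ker ∂_1 − rank ∂_2 = (3 − 2) − 0 = 1, and there is no ∂_2, so H_1 = Z.

Hence the Betti numbers are b_0 = 1, b_1 = 1.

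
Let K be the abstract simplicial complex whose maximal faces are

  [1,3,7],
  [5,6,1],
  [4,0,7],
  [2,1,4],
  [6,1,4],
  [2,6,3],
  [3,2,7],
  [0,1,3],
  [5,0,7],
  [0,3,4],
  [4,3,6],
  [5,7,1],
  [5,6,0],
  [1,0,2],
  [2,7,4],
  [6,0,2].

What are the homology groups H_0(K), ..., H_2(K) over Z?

H_0 ≅ Z,  H_1 ≅ Z^2,  H_2 ≅ Z.

Order the vertices as 0 < 1 < 2 < 3 < 4 < 5 < 6 < 7. Listing each simplex with vertices in this order, K has dimension 2 with simplices:

  0-simplices (8): [0], [1], [2], [3], [4], [5], [6], [7]
  1-simplices (24): (24 of them)
  2-simplices (16): [0,1,2], [0,1,3], [0,2,6], [0,3,4], [0,4,7], [0,5,6], [0,5,7], [1,2,4], [1,3,7], [1,4,6], [1,5,6], [1,5,7], [2,3,6], [2,3,7], [2,4,7], [3,4,6]

so the chain groups are C_0 ≅ Z^8, C_1 ≅ Z^24, C_2 ≅ Z^16.

Boundary ∂_1: C_1 → C_0 is given by ∂[p,q] = [q] − [p]. For instance
  ∂[2,6] = [6] − [2].
As a 8×24 matrix over Z this has rank 7, with invariant factors (1,1,1,1,1,1,1).

Boundary ∂_2: C_2 → C_1 acts by ∂[p,q,r] = [q,r] − [p,r] + [p,q]. For instance
  ∂[1,5,6] = [5,6] − [1,6] + [1,5],
  ∂[0,4,7] = [4,7] − [0,7] + [0,4].
The 24×16 boundary matrix has rank 15 and Smith normal form diag(1,1,1,1,1,1,1,1,1,1,1,1,1,1,1).

From H_k ≅ ker(∂_k) / im(∂_{k+1}) we obtain:

  H_0: rank C_0 − rank ∂_1 = 8 − 7 = 1, and the invariant factors of ∂_1 are all 1, so H_0 ≅ Z.
  H_1: rank ker ∂_1 − rank ∂_2 = (24 − 7) − 15 = 2, and the invariant factors of ∂_2 are all 1, so H_1 ≅ Z^2.
  H_2: rank ker ∂_2 − rank ∂_3 = (16 − 15) − 0 = 1, and there is no ∂_3, so H_2 ≅ Z.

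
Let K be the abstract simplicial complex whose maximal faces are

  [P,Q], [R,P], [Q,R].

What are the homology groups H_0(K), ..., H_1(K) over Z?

Take the total order P < Q < R on the vertex set. Then K (dimension 1) consists of the simplices:

  0-simplices (3): P, Q, R
  1-simplices (3): PQ, PR, QR

giving chain groups C_0 ≅ Z^3, C_1 ≅ Z^3.

Boundary ∂_1: C_1 → C_0 sends each edge [p,q] (with p < q) to q − p.
The resulting 3×3 matrix has rank 2, and its Smith normal form has invariant factors (1,1).

From H_k ≅ ker(∂_k) / im(∂_{k+1}) we obtain:

  H_0: rank C_0 − rank ∂_1 = 3 − 2 = 1, and the invariant factors of ∂_1 are all 1, so H_0 = Z.
  H_1: rank ker ∂_1 − rank ∂_2 = (3 − 2) − 0 = 1, and there is no ∂_2, so H_1 = Z.

H_0 = Z,  H_1 = Z.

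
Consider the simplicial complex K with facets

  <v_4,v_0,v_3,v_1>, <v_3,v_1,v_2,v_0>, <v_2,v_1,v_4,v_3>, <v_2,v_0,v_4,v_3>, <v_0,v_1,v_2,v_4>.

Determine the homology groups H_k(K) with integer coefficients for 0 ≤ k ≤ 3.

We work with the vertex ordering v_0 < v_1 < v_2 < v_3 < v_4. The simplices of K, each written with vertices in increasing order, are:

  0-simplices (5): [v_0], [v_1], [v_2], [v_3], [v_4]
  1-simplices (10): [v_0,v_1], [v_0,v_2], [v_0,v_3], [v_0,v_4], [v_1,v_2], [v_1,v_3], [v_1,v_4], [v_2,v_3], [v_2,v_4], [v_3,v_4]
  2-simplices (10): [v_0,v_1,v_2], [v_0,v_1,v_3], [v_0,v_1,v_4], [v_0,v_2,v_3], [v_0,v_2,v_4], [v_0,v_3,v_4], [v_1,v_2,v_3], [v_1,v_2,v_4], [v_1,v_3,v_4], [v_2,v_3,v_4]
  3-simplices (5): [v_0,v_1,v_2,v_3], [v_0,v_1,v_2,v_4], [v_0,v_1,v_3,v_4], [v_0,v_2,v_3,v_4], [v_1,v_2,v_3,v_4]

so the chain groups are C_0 ≅ Z^5, C_1 ≅ Z^10, C_2 ≅ Z^10, C_3 ≅ Z^5.

Boundary ∂_1: C_1 → C_0 maps an edge to its endpoints' difference, ∂[p,q] = q − p.
This gives a 5×10 integer matrix of rank 4; reducing to Smith normal form yields diagonal entries (1,1,1,1).

The boundary map ∂_2: C_2 → C_1 acts by ∂[p,q,r] = [q,r] − [p,r] + [p,q]. For instance
  ∂[v_0,v_1,v_4] = [v_1,v_4] − [v_0,v_4] + [v_0,v_1],
  ∂[v_0,v_2,v_3] = [v_2,v_3] − [v_0,v_3] + [v_0,v_2].
The 10×10 boundary matrix has rank 6 and Smith normal form diag(1,1,1,1,1,1).

The boundary map ∂_3: C_3 → C_2 sends each 3-simplex σ to the alternating sum Σ_i (−1)^i (σ with its i-th vertex removed). For instance
  ∂[v_0,v_1,v_3,v_4] = [v_1,v_3,v_4] − [v_0,v_3,v_4] + [v_0,v_1,v_4] − [v_0,v_1,v_3],
  ∂[v_0,v_1,v_2,v_3] = [v_1,v_2,v_3] − [v_0,v_2,v_3] + [v_0,v_1,v_3] − [v_0,v_1,v_2].
The 10×5 boundary matrix has rank 4 and Smith normal form diag(1,1,1,1).

Now H_k = ker ∂_k / im ∂_{k+1}, so:

  H_0: rank C_0 − rank ∂_1 = 5 − 4 = 1, and the invariant factors of ∂_1 are all 1, so H_0 ≅ Z.
  H_1: rank ker ∂_1 − rank ∂_2 = (10 − 4) − 6 = 0, and the invariant factors of ∂_2 are all 1, so H_1 ≅ 0.
  H_2: rank ker ∂_2 − rank ∂_3 = (10 − 6) − 4 = 0, and the invariant factors of ∂_3 are all 1, so H_2 ≅ 0.
  H_3: rank ker ∂_3 − rank ∂_4 = (5 − 4) − 0 = 1, and there is no ∂_4, so H_3 ≅ Z.

As a check, the Euler characteristic is 5 − 10 + 10 − 5 = 0, which agrees with 1 − 0 + 0 − 1 = 0.
(K is a triangulation of the 3-sphere S^3.)

H_0 ≅ Z,  H_1 = 0,  H_2 = 0,  H_3 ≅ Z.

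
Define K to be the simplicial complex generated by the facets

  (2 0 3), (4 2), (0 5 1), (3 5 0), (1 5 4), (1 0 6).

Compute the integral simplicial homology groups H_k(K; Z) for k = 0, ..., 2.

We work with the vertex ordering 0 < 1 < 2 < 3 < 4 < 5 < 6. The simplices of K, each written with vertices in increasing order, are:

  0-simplices (7): [0], [1], [2], [3], [4], [5], [6]
  1-simplices (12): [0,1], [0,2], [0,3], [0,5], [0,6], [1,4], [1,5], [1,6], [2,3], [2,4], [3,5], [4,5]
  2-simplices (5): [0,1,5], [0,1,6], [0,2,3], [0,3,5], [1,4,5]

Hence C_0 ≅ Z^7, C_1 ≅ Z^12, C_2 ≅ Z^5.

Boundary ∂_1: C_1 → C_0 is given by ∂[p,q] = [q] − [p]. For instance
  ∂[0,3] = [3] − [0].
The 7×12 boundary matrix has rank 6 and Smith normal form diag(1,1,1,1,1,1).

∂_2: C_2 → C_1 sends each 2-simplex [p,q,r] to [q,r] − [p,r] + [p,q]. For instance
  ∂[0,1,6] = [1,6] − [0,6] + [0,1],
  ∂[0,3,5] = [3,5] − [0,5] + [0,3].
This gives a 12×5 integer matrix of rank 5; reducing to Smith normal form yields diagonal entries (1,1,1,1,1).

From H_k ≅ ker(∂_k) / im(∂_{k+1}) we obtain:

  H_0: rank C_0 − rank ∂_1 = 7 − 6 = 1, and the invariant factors of ∂_1 are all 1, so H_0 = Z.
  H_1: rank ker ∂_1 − rank ∂_2 = (12 − 6) − 5 = 1, and the invariant factors of ∂_2 are all 1, so H_1 = Z.
  H_2: rank ker ∂_2 − rank ∂_3 = (5 − 5) − 0 = 0, and there is no ∂_3, so H_2 = 0.

H_0 ≅ Z,  H_1 ≅ Z,  H_2 = 0.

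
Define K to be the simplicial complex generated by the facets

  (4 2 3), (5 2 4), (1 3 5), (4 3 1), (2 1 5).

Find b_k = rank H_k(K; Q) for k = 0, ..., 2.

Order the vertices as 1 < 2 < 3 < 4 < 5. Listing each simplex with vertices in this order, K has dimension 2 with simplices:

  0-simplices (5): [1], [2], [3], [4], [5]
  1-simplices (10): [1,2], [1,3], [1,4], [1,5], [2,3], [2,4], [2,5], [3,4], [3,5], [4,5]
  2-simplices (5): [1,2,5], [1,3,4], [1,3,5], [2,3,4], [2,4,5]

so the chain groups are C_0 ≅ Z^5, C_1 ≅ Z^10, C_2 ≅ Z^5.

Boundary ∂_1: C_1 → C_0 is given by ∂[p,q] = [q] − [p]. For instance
  ∂[3,5] = [5] − [3].
As a 5×10 matrix over Z this has rank 4, with invariant factors (1,1,1,1).

Boundary ∂_2: C_2 → C_1 sends each 2-simplex [p,q,r] to [q,r] − [p,r] + [p,q]. For instance
  ∂[2,4,5] = [4,5] − [2,5] + [2,4],
  ∂[1,2,5] = [2,5] − [1,5] + [1,2].
This gives a 10×5 integer matrix of rank 5; reducing to Smith normal form yields diagonal entries (1,1,1,1,1).

Computing H_k = (kernel of ∂_k) / (image of ∂_{k+1}):

  H_0: rank C_0 − rank ∂_1 = 5 − 4 = 1, and the invariant factors of ∂_1 are all 1, so H_0 = Z.
  H_1: rank ker ∂_1 − rank ∂_2 = (10 − 4) − 5 = 1, and the invariant factors of ∂_2 are all 1, so H_1 = Z.
  H_2: rank ker ∂_2 − rank ∂_3 = (5 − 5) − 0 = 0, and there is no ∂_3, so H_2 = 0.

Hence the Betti numbers are b_0 = 1, b_1 = 1, b_2 = 0.

b_0 = 1, b_1 = 1, b_2 = 0.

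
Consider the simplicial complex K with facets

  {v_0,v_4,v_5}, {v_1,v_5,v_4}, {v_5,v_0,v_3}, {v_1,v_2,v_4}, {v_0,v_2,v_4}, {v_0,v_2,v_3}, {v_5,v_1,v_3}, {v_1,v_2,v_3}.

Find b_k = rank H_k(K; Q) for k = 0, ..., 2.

We work with the vertex ordering v_0 < v_1 < v_2 < v_3 < v_4 < v_5. The simplices of K, each written with vertices in increasing order, are:

  0-simplices (6): [v_0], [v_1], [v_2], [v_3], [v_4], [v_5]
  1-simplices (12): [v_0,v_2], [v_0,v_3], [v_0,v_4], [v_0,v_5], [v_1,v_2], [v_1,v_3], [v_1,v_4], [v_1,v_5], [v_2,v_3], [v_2,v_4], [v_3,v_5], [v_4,v_5]
  2-simplices (8): [v_0,v_2,v_3], [v_0,v_2,v_4], [v_0,v_3,v_5], [v_0,v_4,v_5], [v_1,v_2,v_3], [v_1,v_2,v_4], [v_1,v_3,v_5], [v_1,v_4,v_5]

giving chain groups C_0 ≅ Z^6, C_1 ≅ Z^12, C_2 ≅ Z^8.

∂_1: C_1 → C_0 maps an edge to its endpoints' difference, ∂[p,q] = q − p. For instance
  ∂[v_0,v_5] = [v_5] − [v_0].
The 6×12 boundary matrix has rank 5 and Smith normal form diag(1,1,1,1,1).

∂_2: C_2 → C_1 maps a triangle to the signed sum of its edges. For instance
  ∂[v_0,v_4,v_5] = [v_4,v_5] − [v_0,v_5] + [v_0,v_4],
  ∂[v_0,v_2,v_3] = [v_2,v_3] − [v_0,v_3] + [v_0,v_2].
The resulting 12×8 matrix has rank 7, and its Smith normal form has invariant factors (1,1,1,1,1,1,1).

Computing H_k = (kernel of ∂_k) / (image of ∂_{k+1}):

  H_0: rank C_0 − rank ∂_1 = 6 − 5 = 1, and the invariant factors of ∂_1 are all 1, so H_0 ≅ Z.
  H_1: rank ker ∂_1 − rank ∂_2 = (12 − 5) − 7 = 0, and the invariant factors of ∂_2 are all 1, so H_1 ≅ 0.
  H_2: rank ker ∂_2 − rank ∂_3 = (8 − 7) − 0 = 1, and there is no ∂_3, so H_2 ≅ Z.

As a check, the Euler characteristic is 6 − 12 + 8 = 2, which agrees with 1 − 0 + 1 = 2.
(K is a triangulation of the 2-sphere S^2.)

Hence the Betti numbers are b_0 = 1, b_1 = 0, b_2 = 1.

b_0 = 1, b_1 = 0, b_2 = 1.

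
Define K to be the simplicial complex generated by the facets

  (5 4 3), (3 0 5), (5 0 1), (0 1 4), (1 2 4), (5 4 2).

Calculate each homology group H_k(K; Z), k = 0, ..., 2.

H_0 = Z,  H_1 = Z,  H_2 = 0.

K has 6 vertices, 12 edges, 6 triangles.
rank ∂_0 = 0, rank ∂_1 = 5 ⇒ b_0 = 6 − 0 − 5 = 1; all invariant factors of ∂_1 are 1 so no torsion. So H_0 = Z.
rank ∂_1 = 5, rank ∂_2 = 6 ⇒ b_1 = 12 − 5 − 6 = 1; all invariant factors of ∂_2 are 1 so no torsion. So H_1 = Z.
rank ∂_2 = 6, rank ∂_3 = 0 ⇒ b_2 = 6 − 6 − 0 = 0. So H_2 = 0.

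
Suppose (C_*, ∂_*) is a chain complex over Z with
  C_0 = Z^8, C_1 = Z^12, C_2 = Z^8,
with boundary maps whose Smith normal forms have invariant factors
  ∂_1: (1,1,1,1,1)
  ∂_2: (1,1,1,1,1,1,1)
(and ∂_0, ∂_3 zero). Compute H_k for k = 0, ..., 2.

H_0: b_0 = 8 − 0 − 5 = 3; torsion from ∂_1 factors > 1: none. So H_0 ≅ Z^3.
H_1: b_1 = 12 − 5 − 7 = 0; torsion from ∂_2 factors > 1: none. So H_1 ≅ 0.
H_2: b_2 = 8 − 7 − 0 = 1; torsion from ∂_3 factors > 1: none. So H_2 ≅ Z.

H_0 ≅ Z^3,  H_1 = 0,  H_2 ≅ Z.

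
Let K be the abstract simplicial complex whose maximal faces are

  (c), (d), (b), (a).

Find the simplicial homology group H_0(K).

Take the total order a < b < c < d on the vertex set. Then K (dimension 0) consists of the simplices:

  0-simplices (4): a, b, c, d

giving chain groups C_0 ≅ Z^4.

From H_k ≅ ker(∂_k) / im(∂_{k+1}) we obtain:

  H_0: rank C_0 − rank ∂_1 = 4 − 0 = 4, and there is no ∂_1, so H_0 = Z^4.

H_0 = Z^4.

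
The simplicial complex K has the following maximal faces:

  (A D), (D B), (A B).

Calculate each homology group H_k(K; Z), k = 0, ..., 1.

H_0 = Z,  H_1 = Z.

We work with the vertex ordering A < B < D. The simplices of K, each written with vertices in increasing order, are:

  0-simplices (3): A, B, D
  1-simplices (3): AB, AD, BD

Hence C_0 ≅ Z^3, C_1 ≅ Z^3.

∂_1: C_1 → C_0 maps an edge to its endpoints' difference, ∂[p,q] = q − p. For instance
  ∂BD = D − B.
The 3×3 boundary matrix has rank 2 and Smith normal form diag(1,1).

Reading off H_k = ker ∂_k / im ∂_{k+1}:

  H_0: rank C_0 − rank ∂_1 = 3 − 2 = 1, and the invariant factors of ∂_1 are all 1, so H_0 ≅ Z.
  H_1: rank ker ∂_1 − rank ∂_2 = (3 − 2) − 0 = 1, and there is no ∂_2, so H_1 ≅ Z.

As a check, the Euler characteristic is 3 − 3 = 0, which agrees with 1 − 1 = 0.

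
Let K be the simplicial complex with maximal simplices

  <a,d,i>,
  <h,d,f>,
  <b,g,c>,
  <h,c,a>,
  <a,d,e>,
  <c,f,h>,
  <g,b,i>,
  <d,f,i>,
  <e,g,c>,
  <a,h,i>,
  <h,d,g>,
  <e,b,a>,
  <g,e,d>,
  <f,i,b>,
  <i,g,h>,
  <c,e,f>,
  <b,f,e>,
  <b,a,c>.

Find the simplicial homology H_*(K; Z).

We work with the vertex ordering a < b < c < d < e < f < g < h < i. The simplices of K, each written with vertices in increasing order, are:

  0-simplices (9): a, b, c, d, e, f, g, h, i
  1-simplices (27): ab, ac, ad, ae, ah, ai, bc, be, bf, bg, bi, ce, cf, cg, ch, de, df, dg, dh, di, ef, eg, fh, fi, gh, gi, hi
  2-simplices (18): abc, abe, ach, ade, adi, ahi, bcg, bef, bfi, bgi, cef, ceg, cfh, deg, dfh, dfi, dgh, ghi

giving chain groups C_0 ≅ Z^9, C_1 ≅ Z^27, C_2 ≅ Z^18.

Boundary ∂_1: C_1 → C_0 is given by ∂[p,q] = [q] − [p]. For instance
  ∂hi = i − h.
This gives a 9×27 integer matrix of rank 8; reducing to Smith normal form yields diagonal entries (1,1,1,1,1,1,1,1).

The boundary map ∂_2: C_2 → C_1 maps a triangle to the signed sum of its edges. For instance
  ∂dfh = fh − dh + df,
  ∂dfi = fi − di + df.
As a 27×18 matrix over Z this has rank 18, with invariant factors (1,1,1,1,1,1,1,1,1,1,1,1,1,1,1,1,1,2).

Computing H_k = (kernel of ∂_k) / (image of ∂_{k+1}):

  H_0: rank C_0 − rank ∂_1 = 9 − 8 = 1, and the invariant factors of ∂_1 are all 1, so H_0 = Z.
  H_1: rank ker ∂_1 − rank ∂_2 = (27 − 8) − 18 = 1, and ∂_2 has invariant factor 2 > 1, so H_1 = Z ⊕ Z_2.
  H_2: rank ker ∂_2 − rank ∂_3 = (18 − 18) − 0 = 0, and there is no ∂_3, so H_2 = 0.

As a check, the Euler characteristic is 9 − 27 + 18 = 0, which agrees with 1 − 1 + 0 = 0.
(K is a triangulation of the Klein bottle.)

H_0 ≅ Z,  H_1 ≅ Z ⊕ Z_2,  H_2 = 0.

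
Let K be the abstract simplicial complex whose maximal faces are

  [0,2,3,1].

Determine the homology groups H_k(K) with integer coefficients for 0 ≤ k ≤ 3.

K has 4 vertices, 6 edges, 4 triangles, 1 3-simplex.
rank ∂_0 = 0, rank ∂_1 = 3 ⇒ b_0 = 4 − 0 − 3 = 1; all invariant factors of ∂_1 are 1 so no torsion. So H_0 = Z.
rank ∂_1 = 3, rank ∂_2 = 3 ⇒ b_1 = 6 − 3 − 3 = 0; all invariant factors of ∂_2 are 1 so no torsion. So H_1 = 0.
rank ∂_2 = 3, rank ∂_3 = 1 ⇒ b_2 = 4 − 3 − 1 = 0; all invariant factors of ∂_3 are 1 so no torsion. So H_2 = 0.
rank ∂_3 = 1, rank ∂_4 = 0 ⇒ b_3 = 1 − 1 − 0 = 0. So H_3 = 0.

H_0 = Z,  H_1 = 0,  H_2 = 0,  H_3 = 0.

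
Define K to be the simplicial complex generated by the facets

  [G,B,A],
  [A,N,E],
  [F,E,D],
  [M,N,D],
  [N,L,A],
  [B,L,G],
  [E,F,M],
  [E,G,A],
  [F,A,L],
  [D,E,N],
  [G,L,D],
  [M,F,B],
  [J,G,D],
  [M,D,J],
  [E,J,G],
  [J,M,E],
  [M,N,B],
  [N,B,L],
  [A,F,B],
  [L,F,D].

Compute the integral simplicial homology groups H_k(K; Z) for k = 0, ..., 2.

Fix the vertex order A < B < D < E < F < G < J < L < M < N and write every simplex with vertices in increasing order. Then dim K = 2 and the simplices of K are:

  0-simplices (10): A, B, D, E, F, G, J, L, M, N
  1-simplices (30): AB, AE, AF, AG, AL, AN, BF, BG, BL, BM, BN, DE, DF, DG, DJ, DL, DM, DN, EF, EG, EJ, EM, EN, FL, FM, GJ, GL, JM, LN, MN
  2-simplices (20): ABF, ABG, AEG, AEN, AFL, ALN, BFM, BGL, BLN, BMN, DEF, DEN, DFL, DGJ, DGL, DJM, DMN, EFM, EGJ, EJM

so the chain groups are C_0 ≅ Z^10, C_1 ≅ Z^30, C_2 ≅ Z^20.

Boundary ∂_1: C_1 → C_0 is given by ∂[p,q] = [q] − [p]. For instance
  ∂JM = M − J.
As a 10×30 matrix over Z this has rank 9, with invariant factors (1,1,1,1,1,1,1,1,1).

The boundary map ∂_2: C_2 → C_1 maps a triangle to the signed sum of its edges. For instance
  ∂DEN = EN − DN + DE,
  ∂EJM = JM − EM + EJ.
As a 30×20 matrix over Z this has rank 20, with invariant factors (1,1,1,1,1,1,1,1,1,1,1,1,1,1,1,1,1,1,1,2).

Computing H_k = (kernel of ∂_k) / (image of ∂_{k+1}):

  H_0: rank C_0 − rank ∂_1 = 10 − 9 = 1, and the invariant factors of ∂_1 are all 1, so H_0 = Z.
  H_1: rank ker ∂_1 − rank ∂_2 = (30 − 9) − 20 = 1, and ∂_2 has invariant factor 2 > 1, so H_1 = Z ⊕ Z/2.
  H_2: rank ker ∂_2 − rank ∂_3 = (20 − 20) − 0 = 0, and there is no ∂_3, so H_2 = 0.

(K is a triangulation of the Klein bottle.)

H_0 = Z,  H_1 = Z ⊕ Z/2,  H_2 = 0.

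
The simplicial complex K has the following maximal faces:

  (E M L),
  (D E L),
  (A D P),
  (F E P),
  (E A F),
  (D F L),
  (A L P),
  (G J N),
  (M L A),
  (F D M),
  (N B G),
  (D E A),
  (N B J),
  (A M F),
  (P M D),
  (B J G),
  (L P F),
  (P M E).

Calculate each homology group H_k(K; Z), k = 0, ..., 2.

H_0 ≅ Z^2,  H_1 ≅ Z^2,  H_2 ≅ Z^2.

We work with the vertex ordering A < B < D < E < F < G < J < L < M < N < P. The simplices of K, each written with vertices in increasing order, are:

  0-simplices (11): A, B, D, E, F, G, J, L, M, N, P
  1-simplices (27): AD, AE, AF, AL, AM, AP, BG, BJ, BN, DE, DF, DL, DM, DP, EF, EL, EM, EP, FL, FM, FP, GJ, GN, JN, LM, LP, MP
  2-simplices (18): ADE, ADP, AEF, AFM, ALM, ALP, BGJ, BGN, BJN, DEL, DFL, DFM, DMP, EFP, ELM, EMP, FLP, GJN

giving chain groups C_0 ≅ Z^11, C_1 ≅ Z^27, C_2 ≅ Z^18.

Boundary ∂_1: C_1 → C_0 sends each edge [p,q] (with p < q) to q − p. For instance
  ∂JN = N − J.
The resulting 11×27 matrix has rank 9, and its Smith normal form has invariant factors (1,1,1,1,1,1,1,1,1).

Boundary ∂_2: C_2 → C_1 maps a triangle to the signed sum of its edges. For instance
  ∂EMP = MP − EP + EM,
  ∂ADP = DP − AP + AD.
The resulting 27×18 matrix has rank 16, and its Smith normal form has invariant factors (1,1,1,1,1,1,1,1,1,1,1,1,1,1,1,1).

From H_k ≅ ker(∂_k) / im(∂_{k+1}) we obtain:

  H_0: rank C_0 − rank ∂_1 = 11 − 9 = 2, and the invariant factors of ∂_1 are all 1, so H_0 = Z^2.
  H_1: rank ker ∂_1 − rank ∂_2 = (27 − 9) − 16 = 2, and the invariant factors of ∂_2 are all 1, so H_1 = Z^2.
  H_2: rank ker ∂_2 − rank ∂_3 = (18 − 16) − 0 = 2, and there is no ∂_3, so H_2 = Z^2.

As a check, the Euler characteristic is 11 − 27 + 18 = 2, which agrees with 2 − 2 + 2 = 2.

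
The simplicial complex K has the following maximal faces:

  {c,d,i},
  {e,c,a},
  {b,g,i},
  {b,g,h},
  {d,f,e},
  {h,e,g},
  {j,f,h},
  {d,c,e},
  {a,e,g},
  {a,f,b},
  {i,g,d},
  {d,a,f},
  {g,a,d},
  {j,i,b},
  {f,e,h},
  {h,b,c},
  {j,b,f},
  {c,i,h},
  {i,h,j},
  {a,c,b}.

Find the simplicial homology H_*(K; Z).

Fix the vertex order a < b < c < d < e < f < g < h < i < j and write every simplex with vertices in increasing order. Then dim K = 2 and the simplices of K are:

  0-simplices (10): a, b, c, d, e, f, g, h, i, j
  1-simplices (30): ab, ac, ad, ae, af, ag, bc, bf, bg, bh, bi, bj, cd, ce, ch, ci, de, df, dg, di, ef, eg, eh, fh, fj, gh, gi, hi, hj, ij
  2-simplices (20): abc, abf, ace, adf, adg, aeg, bch, bfj, bgh, bgi, bij, cde, cdi, chi, def, dgi, efh, egh, fhj, hij

so the chain groups are C_0 ≅ Z^10, C_1 ≅ Z^30, C_2 ≅ Z^20.

Boundary ∂_1: C_1 → C_0 is given by ∂[p,q] = [q] − [p]. For instance
  ∂gi = i − g.
The 10×30 boundary matrix has rank 9 and Smith normal form diag(1,1,1,1,1,1,1,1,1).

Boundary ∂_2: C_2 → C_1 maps a triangle to the signed sum of its edges. For instance
  ∂chi = hi − ci + ch,
  ∂abf = bf − af + ab.
As a 30×20 matrix over Z this has rank 20, with invariant factors (1,1,1,1,1,1,1,1,1,1,1,1,1,1,1,1,1,1,1,2).

Now H_k = ker ∂_k / im ∂_{k+1}, so:

  H_0: rank C_0 − rank ∂_1 = 10 − 9 = 1, and the invariant factors of ∂_1 are all 1, so H_0 ≅ Z.
  H_1: rank ker ∂_1 − rank ∂_2 = (30 − 9) − 20 = 1, and ∂_2 has invariant factor 2 > 1, so H_1 ≅ Z × Z/2.
  H_2: rank ker ∂_2 − rank ∂_3 = (20 − 20) − 0 = 0, and there is no ∂_3, so H_2 ≅ 0.

H_0 = Z,  H_1 = Z × Z/2,  H_2 = 0.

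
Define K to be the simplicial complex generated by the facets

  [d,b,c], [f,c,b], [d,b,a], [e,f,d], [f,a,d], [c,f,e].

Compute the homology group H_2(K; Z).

Order the vertices as a < b < c < d < e < f. Listing each simplex with vertices in this order, K has dimension 2 with simplices:

  0-simplices (6): a, b, c, d, e, f
  1-simplices (12): ab, ad, af, bc, bd, bf, cd, ce, cf, de, df, ef
  2-simplices (6): abd, adf, bcd, bcf, cef, def

giving chain groups C_0 ≅ Z^6, C_1 ≅ Z^12, C_2 ≅ Z^6.

∂_1: C_1 → C_0 is given by ∂[p,q] = [q] − [p].
The 6×12 boundary matrix has rank 5 and Smith normal form diag(1,1,1,1,1).

∂_2: C_2 → C_1 maps a triangle to the signed sum of its edges. For instance
  ∂adf = df − af + ad,
  ∂abd = bd − ad + ab.
As a 12×6 matrix over Z this has rank 6, with invariant factors (1,1,1,1,1,1).

From H_k ≅ ker(∂_k) / im(∂_{k+1}) we obtain:

  H_2: rank ker ∂_2 − rank ∂_3 = (6 − 6) − 0 = 0, and there is no ∂_3, so H_2 = 0.

(K is a triangulation of the cylinder S^1 x I.)

H_2 ≅ 0.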